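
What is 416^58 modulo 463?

262

Using repeated squaring:
58 in binary is 111010, i.e. 58 = 32 + 16 + 8 + 2.
416^1 ≡ 416 (mod 463)
416^2 ≡ 416^2 = 173056 ≡ 357 (mod 463)
416^4 ≡ 357^2 = 127449 ≡ 124 (mod 463)
416^8 ≡ 124^2 = 15376 ≡ 97 (mod 463)
416^16 ≡ 97^2 = 9409 ≡ 149 (mod 463)
416^32 ≡ 149^2 = 22201 ≡ 440 (mod 463)
416^58 = 416^32 * 416^16 * 416^8 * 416^2 ≡ 440 * 149 * 97 * 357 (mod 463).
Accumulate the product:
440 * 149 = 65560 ≡ 277
277 * 97 = 26869 ≡ 15
15 * 357 = 5355 ≡ 262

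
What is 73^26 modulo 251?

26 in binary is 11010, i.e. 26 = 16 + 8 + 2.
73^1 ≡ 73 (mod 251)
73^2 ≡ 73^2 = 5329 ≡ 58 (mod 251)
73^4 ≡ 58^2 = 3364 ≡ 101 (mod 251)
73^8 ≡ 101^2 = 10201 ≡ 161 (mod 251)
73^16 ≡ 161^2 = 25921 ≡ 68 (mod 251)
73^26 = 73^16 * 73^8 * 73^2 ≡ 68 * 161 * 58 (mod 251).
Accumulate the product:
68 * 161 = 10948 ≡ 155
155 * 58 = 8990 ≡ 205

205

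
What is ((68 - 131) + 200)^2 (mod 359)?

101

68 - 131 = -63 ≡ 296 (mod 359)
296 + 200 = 496 ≡ 137 (mod 359)
(137)^2 ≡ 101 (mod 359)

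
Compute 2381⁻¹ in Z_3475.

3421

Run the extended Euclidean algorithm:
3475 = 1×2381 + 1094
2381 = 2×1094 + 193
1094 = 5×193 + 129
193 = 1×129 + 64
129 = 2×64 + 1
64 = 64×1 + 0
gcd(2381, 3475) = 1, so the inverse exists.
Bézout: 1 = 37×3475 − 54×2381.
So 2381⁻¹ ≡ −54 ≡ 3421 (mod 3475).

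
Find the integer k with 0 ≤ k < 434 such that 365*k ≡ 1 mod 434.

239

Apply the Euclidean algorithm and back-substitute:
434 = 1·365 + 69
365 = 5·69 + 20
69 = 3·20 + 9
20 = 2·9 + 2
9 = 4·2 + 1
2 = 2·1 + 0
gcd(365, 434) = 1, so the inverse exists.
Back-substitute for 1:
1 = 1·9 − 4·2
  = −4·20 + 9·9
  = 9·69 − 31·20
  = −31·365 + 164·69
  = 164·434 − 195·365
So 365⁻¹ ≡ −195 ≡ 239 (mod 434).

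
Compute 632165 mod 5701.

5055

632165 = 110·5701 + 5055, so 632165 ≡ 5055 (mod 5701).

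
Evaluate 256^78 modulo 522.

82

78 in binary is 1001110, i.e. 78 = 64 + 8 + 4 + 2.
256^1 ≡ 256 (mod 522)
256^2 ≡ 256^2 = 65536 ≡ 286 (mod 522)
256^4 ≡ 286^2 = 81796 ≡ 364 (mod 522)
256^8 ≡ 364^2 = 132496 ≡ 430 (mod 522)
256^16 ≡ 430^2 = 184900 ≡ 112 (mod 522)
256^32 ≡ 112^2 = 12544 ≡ 16 (mod 522)
256^64 ≡ 16^2 = 256 (mod 522)
256^78 = 256^64 * 256^8 * 256^4 * 256^2 ≡ 256 * 430 * 364 * 286 (mod 522).
Accumulate the product:
256 * 430 = 110080 ≡ 460
460 * 364 = 167440 ≡ 400
400 * 286 = 114400 ≡ 82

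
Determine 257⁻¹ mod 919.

801

Apply the Euclidean algorithm and back-substitute:
919 = 3*257 + 148
257 = 1*148 + 109
148 = 1*109 + 39
109 = 2*39 + 31
39 = 1*31 + 8
31 = 3*8 + 7
8 = 1*7 + 1
7 = 7*1 + 0
gcd(257, 919) = 1, so the inverse exists.
Bézout: 1 = 33*919 − 118*257.
So 257⁻¹ ≡ −118 ≡ 801 (mod 919).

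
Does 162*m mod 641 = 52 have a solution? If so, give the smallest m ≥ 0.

396

gcd(162, 641) = 1, so a unique solution mod 641 exists.
162⁻¹ ≡ 550 (mod 641).
m ≡ 550*52 ≡ 396 (mod 641).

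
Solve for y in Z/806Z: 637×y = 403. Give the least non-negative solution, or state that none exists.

gcd(637, 806) = 13, and 13 | 403, so solutions exist.
Divide through by 13: 49×y ≡ 31 (mod 62).
49⁻¹ ≡ 19 (mod 62).
y ≡ 19×31 ≡ 31 (mod 62).
The smallest non-negative solution is y = 31.

31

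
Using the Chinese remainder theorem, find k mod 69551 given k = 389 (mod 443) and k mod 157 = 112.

443⁻¹ mod 157: 443·28 ≡ 1 (mod 157), so 443⁻¹ ≡ 28.
k = 389 + 443·((112 − 389)·28 mod 157) = 389 + 443·94 = 42031.

42031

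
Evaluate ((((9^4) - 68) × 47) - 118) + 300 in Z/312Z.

217

(9)^4 ≡ 9 (mod 312)
9 - 68 = -59 ≡ 253 (mod 312)
253 × 47 = 11891 ≡ 35 (mod 312)
35 - 118 = -83 ≡ 229 (mod 312)
229 + 300 = 529 ≡ 217 (mod 312)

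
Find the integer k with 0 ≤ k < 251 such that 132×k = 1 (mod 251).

116

Apply the Euclidean algorithm and back-substitute:
251 = 1×132 + 119
132 = 1×119 + 13
119 = 9×13 + 2
13 = 6×2 + 1
2 = 2×1 + 0
gcd(132, 251) = 1, so the inverse exists.
Back-substitute for 1:
1 = 1×13 − 6×2
  = −6×119 + 55×13
  = 55×132 − 61×119
  = −61×251 + 116×132
So 132⁻¹ ≡ 116 (mod 251).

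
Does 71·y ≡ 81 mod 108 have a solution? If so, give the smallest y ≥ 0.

27

gcd(71, 108) = 1, so a unique solution mod 108 exists.
71⁻¹ ≡ 35 (mod 108).
y ≡ 35·81 ≡ 27 (mod 108).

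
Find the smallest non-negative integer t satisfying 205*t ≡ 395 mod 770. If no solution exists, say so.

47

gcd(205, 770) = 5, and 5 | 395, so solutions exist.
Divide through by 5: 41*t mod 154 = 79.
41⁻¹ ≡ 139 (mod 154).
t ≡ 139*79 ≡ 47 (mod 154).
The smallest non-negative solution is t = 47.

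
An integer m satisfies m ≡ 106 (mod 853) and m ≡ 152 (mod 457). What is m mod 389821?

853⁻¹ mod 457: 853×442 ≡ 1 (mod 457), so 853⁻¹ ≡ 442.
m = 106 + 853×((152 − 106)×442 mod 457) = 106 + 853×224 = 191178.
Check: 191178 mod 853 = 106, 191178 mod 457 = 152. ✓

191178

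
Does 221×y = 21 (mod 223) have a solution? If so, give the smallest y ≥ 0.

gcd(221, 223) = 1, so a unique solution mod 223 exists.
221⁻¹ ≡ 111 (mod 223).
y ≡ 111×21 ≡ 101 (mod 223).

101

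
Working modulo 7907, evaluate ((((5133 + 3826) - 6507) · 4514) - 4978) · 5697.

6086

5133 + 3826 = 8959 ≡ 1052 (mod 7907)
1052 - 6507 = -5455 ≡ 2452 (mod 7907)
2452 · 4514 = 11068328 ≡ 6435 (mod 7907)
6435 - 4978 = 1457
1457 · 5697 = 8300529 ≡ 6086 (mod 7907)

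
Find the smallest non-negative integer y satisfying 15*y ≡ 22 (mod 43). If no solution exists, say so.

gcd(15, 43) = 1, so a unique solution mod 43 exists.
15⁻¹ ≡ 23 (mod 43).
y ≡ 23*22 ≡ 33 (mod 43).

33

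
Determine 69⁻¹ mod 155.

155 = 2*69 + 17
69 = 4*17 + 1
17 = 17*1 + 0
gcd(69, 155) = 1, so the inverse exists.
Bézout: 1 = −4*155 + 9*69.
So 69⁻¹ ≡ 9 (mod 155).

9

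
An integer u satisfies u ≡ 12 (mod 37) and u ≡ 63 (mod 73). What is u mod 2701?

37⁻¹ mod 73: 37×2 ≡ 1 (mod 73), so 37⁻¹ ≡ 2.
u = 12 + 37×((63 − 12)×2 mod 73) = 12 + 37×29 = 1085.
Check: 1085 mod 37 = 12, 1085 mod 73 = 63. ✓

1085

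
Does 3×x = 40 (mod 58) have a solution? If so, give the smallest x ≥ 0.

52

gcd(3, 58) = 1, so a unique solution mod 58 exists.
3⁻¹ ≡ 39 (mod 58).
x ≡ 39×40 ≡ 52 (mod 58).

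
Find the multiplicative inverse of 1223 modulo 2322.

Run the extended Euclidean algorithm:
2322 = 1×1223 + 1099
1223 = 1×1099 + 124
1099 = 8×124 + 107
124 = 1×107 + 17
107 = 6×17 + 5
17 = 3×5 + 2
5 = 2×2 + 1
2 = 2×1 + 0
gcd(1223, 2322) = 1, so the inverse exists.
Bézout: 1 = 503×2322 − 955×1223.
So 1223⁻¹ ≡ −955 ≡ 1367 (mod 2322).

1367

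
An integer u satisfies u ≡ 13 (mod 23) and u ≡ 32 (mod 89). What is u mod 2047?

1278

23⁻¹ mod 89: 23*31 ≡ 1 (mod 89), so 23⁻¹ ≡ 31.
u = 13 + 23*((32 − 13)*31 mod 89) = 13 + 23*55 = 1278.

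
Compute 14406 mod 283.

14406 = 50·283 + 256, so 14406 ≡ 256 (mod 283).

256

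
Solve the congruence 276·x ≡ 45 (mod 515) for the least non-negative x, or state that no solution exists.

420

gcd(276, 515) = 1, so a unique solution mod 515 exists.
276⁻¹ ≡ 181 (mod 515).
x ≡ 181·45 ≡ 420 (mod 515).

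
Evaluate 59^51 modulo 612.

Using repeated squaring:
59^1 ≡ 59 (mod 612)
59^2 ≡ 59^2 = 3481 ≡ 421 (mod 612)
59^4 ≡ 421^2 = 177241 ≡ 373 (mod 612)
59^8 ≡ 373^2 = 139129 ≡ 205 (mod 612)
59^16 ≡ 205^2 = 42025 ≡ 409 (mod 612)
59^32 ≡ 409^2 = 167281 ≡ 205 (mod 612)
59^51 = 59^32 · 59^16 · 59^2 · 59^1 ≡ 205 · 409 · 421 · 59 (mod 612).
Accumulate the product:
205 · 409 = 83845 ≡ 1
1 · 421 = 421
421 · 59 = 24839 ≡ 359

359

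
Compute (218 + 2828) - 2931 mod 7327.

218 + 2828 = 3046
3046 - 2931 = 115

115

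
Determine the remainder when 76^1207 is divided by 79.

44

Using repeated squaring:
76^1 ≡ 76 (mod 79)
76^2 ≡ 76^2 = 5776 ≡ 9 (mod 79)
76^4 ≡ 9^2 = 81 ≡ 2 (mod 79)
76^8 ≡ 2^2 = 4 (mod 79)
76^16 ≡ 4^2 = 16 (mod 79)
76^32 ≡ 16^2 = 256 ≡ 19 (mod 79)
76^64 ≡ 19^2 = 361 ≡ 45 (mod 79)
76^128 ≡ 45^2 = 2025 ≡ 50 (mod 79)
76^256 ≡ 50^2 = 2500 ≡ 51 (mod 79)
76^512 ≡ 51^2 = 2601 ≡ 73 (mod 79)
76^1024 ≡ 73^2 = 5329 ≡ 36 (mod 79)
76^1207 = 76^1024 × 76^128 × 76^32 × 76^16 × 76^4 × 76^2 × 76^1 ≡ 36 × 50 × 19 × 16 × 2 × 9 × 76 (mod 79).
Accumulate the product:
36 × 50 = 1800 ≡ 62
62 × 19 = 1178 ≡ 72
72 × 16 = 1152 ≡ 46
46 × 2 = 92 ≡ 13
13 × 9 = 117 ≡ 38
38 × 76 = 2888 ≡ 44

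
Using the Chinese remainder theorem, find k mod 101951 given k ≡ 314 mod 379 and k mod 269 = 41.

379⁻¹ mod 269: 379·247 ≡ 1 (mod 269), so 379⁻¹ ≡ 247.
k = 314 + 379·((41 − 314)·247 mod 269) = 314 + 379·88 = 33666.
Check: 33666 mod 379 = 314, 33666 mod 269 = 41. ✓

33666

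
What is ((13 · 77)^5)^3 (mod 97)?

27

13 · 77 = 1001 ≡ 31 (mod 97)
(31)^5 ≡ 86 (mod 97)
(86)^3 ≡ 27 (mod 97)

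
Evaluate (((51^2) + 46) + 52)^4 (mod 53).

44

(51)^2 ≡ 4 (mod 53)
4 + 46 = 50
50 + 52 = 102 ≡ 49 (mod 53)
(49)^4 ≡ 44 (mod 53)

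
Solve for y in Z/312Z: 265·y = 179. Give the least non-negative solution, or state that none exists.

275

gcd(265, 312) = 1, so a unique solution mod 312 exists.
265⁻¹ ≡ 73 (mod 312).
y ≡ 73·179 ≡ 275 (mod 312).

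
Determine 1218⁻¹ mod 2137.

1651

Apply the Euclidean algorithm and back-substitute:
2137 = 1·1218 + 919
1218 = 1·919 + 299
919 = 3·299 + 22
299 = 13·22 + 13
22 = 1·13 + 9
13 = 1·9 + 4
9 = 2·4 + 1
4 = 4·1 + 0
gcd(1218, 2137) = 1, so the inverse exists.
Back-substitute for 1:
1 = 1·9 − 2·4
  = −2·13 + 3·9
  = 3·22 − 5·13
  = −5·299 + 68·22
  = 68·919 − 209·299
  = −209·1218 + 277·919
  = 277·2137 − 486·1218
So 1218⁻¹ ≡ −486 ≡ 1651 (mod 2137).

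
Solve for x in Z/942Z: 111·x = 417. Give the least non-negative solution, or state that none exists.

gcd(111, 942) = 3, and 3 | 417, so solutions exist.
Divide through by 3: 37·x = 139 (mod 314).
37⁻¹ ≡ 17 (mod 314).
x ≡ 17·139 ≡ 165 (mod 314).
The smallest non-negative solution is x = 165.

165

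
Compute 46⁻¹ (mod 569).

334

Run the extended Euclidean algorithm:
569 = 12*46 + 17
46 = 2*17 + 12
17 = 1*12 + 5
12 = 2*5 + 2
5 = 2*2 + 1
2 = 2*1 + 0
gcd(46, 569) = 1, so the inverse exists.
Bézout: 1 = 19*569 − 235*46.
So 46⁻¹ ≡ −235 ≡ 334 (mod 569).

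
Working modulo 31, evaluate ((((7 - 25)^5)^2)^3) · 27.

27

7 - 25 = -18 ≡ 13 (mod 31)
(13)^5 ≡ 6 (mod 31)
(6)^2 ≡ 5 (mod 31)
(5)^3 ≡ 1 (mod 31)
1 · 27 = 27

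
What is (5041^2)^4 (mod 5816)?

(5041)^2 ≡ 1577 (mod 5816)
(1577)^4 ≡ 3777 (mod 5816)

3777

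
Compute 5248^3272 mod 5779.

5248^1 ≡ 5248 (mod 5779)
5248^2 ≡ 5248^2 = 27541504 ≡ 4569 (mod 5779)
5248^4 ≡ 4569^2 = 20875761 ≡ 2013 (mod 5779)
5248^8 ≡ 2013^2 = 4052169 ≡ 1090 (mod 5779)
5248^16 ≡ 1090^2 = 1188100 ≡ 3405 (mod 5779)
5248^32 ≡ 3405^2 = 11594025 ≡ 1351 (mod 5779)
5248^64 ≡ 1351^2 = 1825201 ≡ 4816 (mod 5779)
5248^128 ≡ 4816^2 = 23193856 ≡ 2729 (mod 5779)
5248^256 ≡ 2729^2 = 7447441 ≡ 4089 (mod 5779)
5248^512 ≡ 4089^2 = 16719921 ≡ 1274 (mod 5779)
5248^1024 ≡ 1274^2 = 1623076 ≡ 4956 (mod 5779)
5248^2048 ≡ 4956^2 = 24561936 ≡ 1186 (mod 5779)
5248^3272 = 5248^2048 × 5248^1024 × 5248^128 × 5248^64 × 5248^8 ≡ 1186 × 4956 × 2729 × 4816 × 1090 (mod 5779).
Accumulate the product:
1186 × 4956 = 5877816 ≡ 573
573 × 2729 = 1563717 ≡ 3387
3387 × 4816 = 16311792 ≡ 3454
3454 × 1090 = 3764860 ≡ 2731

2731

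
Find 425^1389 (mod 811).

260

By square-and-multiply:
425^1 ≡ 425 (mod 811)
425^2 ≡ 425^2 = 180625 ≡ 583 (mod 811)
425^4 ≡ 583^2 = 339889 ≡ 80 (mod 811)
425^8 ≡ 80^2 = 6400 ≡ 723 (mod 811)
425^16 ≡ 723^2 = 522729 ≡ 445 (mod 811)
425^32 ≡ 445^2 = 198025 ≡ 141 (mod 811)
425^64 ≡ 141^2 = 19881 ≡ 417 (mod 811)
425^128 ≡ 417^2 = 173889 ≡ 335 (mod 811)
425^256 ≡ 335^2 = 112225 ≡ 307 (mod 811)
425^512 ≡ 307^2 = 94249 ≡ 173 (mod 811)
425^1024 ≡ 173^2 = 29929 ≡ 733 (mod 811)
425^1389 = 425^1024 · 425^256 · 425^64 · 425^32 · 425^8 · 425^4 · 425^1 ≡ 733 · 307 · 417 · 141 · 723 · 80 · 425 (mod 811).
Accumulate the product:
733 · 307 = 225031 ≡ 384
384 · 417 = 160128 ≡ 361
361 · 141 = 50901 ≡ 619
619 · 723 = 447537 ≡ 676
676 · 80 = 54080 ≡ 554
554 · 425 = 235450 ≡ 260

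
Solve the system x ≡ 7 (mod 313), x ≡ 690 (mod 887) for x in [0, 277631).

252598

313⁻¹ mod 887: 313*870 ≡ 1 (mod 887), so 313⁻¹ ≡ 870.
x = 7 + 313*((690 − 7)*870 mod 887) = 7 + 313*807 = 252598.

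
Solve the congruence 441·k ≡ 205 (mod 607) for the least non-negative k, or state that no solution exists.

156

gcd(441, 607) = 1, so a unique solution mod 607 exists.
441⁻¹ ≡ 362 (mod 607).
k ≡ 362·205 ≡ 156 (mod 607).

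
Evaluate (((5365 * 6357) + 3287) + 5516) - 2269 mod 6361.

5365 * 6357 = 34105305 ≡ 3984 (mod 6361)
3984 + 3287 = 7271 ≡ 910 (mod 6361)
910 + 5516 = 6426 ≡ 65 (mod 6361)
65 - 2269 = -2204 ≡ 4157 (mod 6361)

4157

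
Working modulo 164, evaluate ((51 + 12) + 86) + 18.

51 + 12 = 63
63 + 86 = 149
149 + 18 = 167 ≡ 3 (mod 164)

3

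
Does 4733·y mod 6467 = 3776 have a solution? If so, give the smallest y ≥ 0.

2698

gcd(4733, 6467) = 1, so a unique solution mod 6467 exists.
4733⁻¹ ≡ 4964 (mod 6467).
y ≡ 4964·3776 ≡ 2698 (mod 6467).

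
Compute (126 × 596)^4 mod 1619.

11

126 × 596 = 75096 ≡ 622 (mod 1619)
(622)^4 ≡ 11 (mod 1619)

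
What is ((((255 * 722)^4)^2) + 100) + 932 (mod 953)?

646

255 * 722 = 184110 ≡ 181 (mod 953)
(181)^4 ≡ 226 (mod 953)
(226)^2 ≡ 567 (mod 953)
567 + 100 = 667
667 + 932 = 1599 ≡ 646 (mod 953)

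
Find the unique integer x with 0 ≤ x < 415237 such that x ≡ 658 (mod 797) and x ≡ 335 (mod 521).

797⁻¹ mod 521: 797×353 ≡ 1 (mod 521), so 797⁻¹ ≡ 353.
x = 658 + 797×((335 − 658)×353 mod 521) = 658 + 797×80 = 64418.

64418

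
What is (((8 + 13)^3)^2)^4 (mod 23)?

8 + 13 = 21
(21)^3 ≡ 15 (mod 23)
(15)^2 ≡ 18 (mod 23)
(18)^4 ≡ 4 (mod 23)

4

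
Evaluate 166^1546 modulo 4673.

1546 in binary is 11000001010, i.e. 1546 = 1024 + 512 + 8 + 2.
166^1 ≡ 166 (mod 4673)
166^2 ≡ 166^2 = 27556 ≡ 4191 (mod 4673)
166^4 ≡ 4191^2 = 17564481 ≡ 3347 (mod 4673)
166^8 ≡ 3347^2 = 11202409 ≡ 1228 (mod 4673)
166^16 ≡ 1228^2 = 1507984 ≡ 3278 (mod 4673)
166^32 ≡ 3278^2 = 10745284 ≡ 2057 (mod 4673)
166^64 ≡ 2057^2 = 4231249 ≡ 2184 (mod 4673)
166^128 ≡ 2184^2 = 4769856 ≡ 3396 (mod 4673)
166^256 ≡ 3396^2 = 11532816 ≡ 4525 (mod 4673)
166^512 ≡ 4525^2 = 20475625 ≡ 3212 (mod 4673)
166^1024 ≡ 3212^2 = 10316944 ≡ 3633 (mod 4673)
166^1546 = 166^1024 · 166^512 · 166^8 · 166^2 ≡ 3633 · 3212 · 1228 · 4191 (mod 4673).
Accumulate the product:
3633 · 3212 = 11669196 ≡ 715
715 · 1228 = 878020 ≡ 4169
4169 · 4191 = 17472279 ≡ 4605

4605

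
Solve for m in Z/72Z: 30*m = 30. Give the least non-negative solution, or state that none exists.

gcd(30, 72) = 6, and 6 | 30, so solutions exist.
Divide through by 6: 5*m ≡ 5 mod 12.
5⁻¹ ≡ 5 (mod 12).
m ≡ 5*5 ≡ 1 (mod 12).
The smallest non-negative solution is m = 1.

1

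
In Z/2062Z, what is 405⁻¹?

By the extended Euclidean algorithm:
2062 = 5·405 + 37
405 = 10·37 + 35
37 = 1·35 + 2
35 = 17·2 + 1
2 = 2·1 + 0
gcd(405, 2062) = 1, so the inverse exists.
Back-substitute for 1:
1 = 1·35 − 17·2
  = −17·37 + 18·35
  = 18·405 − 197·37
  = −197·2062 + 1003·405
So 405⁻¹ ≡ 1003 (mod 2062).

1003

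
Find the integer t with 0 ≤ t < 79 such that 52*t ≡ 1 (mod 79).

38

Run the extended Euclidean algorithm:
79 = 1·52 + 27
52 = 1·27 + 25
27 = 1·25 + 2
25 = 12·2 + 1
2 = 2·1 + 0
gcd(52, 79) = 1, so the inverse exists.
Back-substitute for 1:
1 = 1·25 − 12·2
  = −12·27 + 13·25
  = 13·52 − 25·27
  = −25·79 + 38·52
So 52⁻¹ ≡ 38 (mod 79).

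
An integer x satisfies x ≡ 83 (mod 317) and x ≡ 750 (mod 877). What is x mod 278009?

317⁻¹ mod 877: 317*83 ≡ 1 (mod 877), so 317⁻¹ ≡ 83.
x = 83 + 317*((750 − 83)*83 mod 877) = 83 + 317*110 = 34953.

34953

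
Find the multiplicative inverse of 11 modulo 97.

By the extended Euclidean algorithm:
97 = 8·11 + 9
11 = 1·9 + 2
9 = 4·2 + 1
2 = 2·1 + 0
gcd(11, 97) = 1, so the inverse exists.
Back-substitute for 1:
1 = 1·9 − 4·2
  = −4·11 + 5·9
  = 5·97 − 44·11
So 11⁻¹ ≡ −44 ≡ 53 (mod 97).

53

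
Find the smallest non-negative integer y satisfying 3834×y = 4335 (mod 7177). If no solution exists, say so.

gcd(3834, 7177) = 1, so a unique solution mod 7177 exists.
3834⁻¹ ≡ 6490 (mod 7177).
y ≡ 6490×4335 ≡ 310 (mod 7177).

310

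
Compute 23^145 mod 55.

23

145 in binary is 10010001, i.e. 145 = 128 + 16 + 1.
23^1 ≡ 23 (mod 55)
23^2 ≡ 23^2 = 529 ≡ 34 (mod 55)
23^4 ≡ 34^2 = 1156 ≡ 1 (mod 55)
23^8 ≡ 1^2 = 1 (mod 55)
23^16 ≡ 1^2 = 1 (mod 55)
23^32 ≡ 1^2 = 1 (mod 55)
23^64 ≡ 1^2 = 1 (mod 55)
23^128 ≡ 1^2 = 1 (mod 55)
23^145 = 23^128 * 23^16 * 23^1 ≡ 1 * 1 * 23 (mod 55).
Accumulate the product:
1 * 1 = 1
1 * 23 = 23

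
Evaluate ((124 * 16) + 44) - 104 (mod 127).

19

124 * 16 = 1984 ≡ 79 (mod 127)
79 + 44 = 123
123 - 104 = 19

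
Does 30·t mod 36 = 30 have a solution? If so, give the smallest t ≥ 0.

gcd(30, 36) = 6, and 6 | 30, so solutions exist.
Divide through by 6: 5·t ≡ 5 mod 6.
5⁻¹ ≡ 5 (mod 6).
t ≡ 5·5 ≡ 1 (mod 6).
The smallest non-negative solution is t = 1.

1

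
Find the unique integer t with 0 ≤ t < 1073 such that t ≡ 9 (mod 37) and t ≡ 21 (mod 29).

37⁻¹ mod 29: 37·11 ≡ 1 (mod 29), so 37⁻¹ ≡ 11.
t = 9 + 37·((21 − 9)·11 mod 29) = 9 + 37·16 = 601.

601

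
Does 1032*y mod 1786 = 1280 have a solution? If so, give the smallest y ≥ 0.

112

gcd(1032, 1786) = 2, and 2 | 1280, so solutions exist.
Divide through by 2: 516*y = 640 (mod 893).
516⁻¹ ≡ 469 (mod 893).
y ≡ 469*640 ≡ 112 (mod 893).
The smallest non-negative solution is y = 112.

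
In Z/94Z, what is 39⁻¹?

94 = 2×39 + 16
39 = 2×16 + 7
16 = 2×7 + 2
7 = 3×2 + 1
2 = 2×1 + 0
gcd(39, 94) = 1, so the inverse exists.
Back-substitute for 1:
1 = 1×7 − 3×2
  = −3×16 + 7×7
  = 7×39 − 17×16
  = −17×94 + 41×39
So 39⁻¹ ≡ 41 (mod 94).

41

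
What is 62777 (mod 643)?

406

62777 = 97*643 + 406, so 62777 ≡ 406 (mod 643).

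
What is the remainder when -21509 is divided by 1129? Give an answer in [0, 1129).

1071

-21509 = -20*1129 + 1071, so -21509 ≡ 1071 (mod 1129).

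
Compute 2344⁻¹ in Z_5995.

2509

5995 = 2·2344 + 1307
2344 = 1·1307 + 1037
1307 = 1·1037 + 270
1037 = 3·270 + 227
270 = 1·227 + 43
227 = 5·43 + 12
43 = 3·12 + 7
12 = 1·7 + 5
7 = 1·5 + 2
5 = 2·2 + 1
2 = 2·1 + 0
gcd(2344, 5995) = 1, so the inverse exists.
Back-substitute for 1:
1 = 1·5 − 2·2
  = −2·7 + 3·5
  = 3·12 − 5·7
  = −5·43 + 18·12
  = 18·227 − 95·43
  = −95·270 + 113·227
  = 113·1037 − 434·270
  = −434·1307 + 547·1037
  = 547·2344 − 981·1307
  = −981·5995 + 2509·2344
So 2344⁻¹ ≡ 2509 (mod 5995).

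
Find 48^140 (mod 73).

140 in binary is 10001100, i.e. 140 = 128 + 8 + 4.
48^1 ≡ 48 (mod 73)
48^2 ≡ 48^2 = 2304 ≡ 41 (mod 73)
48^4 ≡ 41^2 = 1681 ≡ 2 (mod 73)
48^8 ≡ 2^2 = 4 (mod 73)
48^16 ≡ 4^2 = 16 (mod 73)
48^32 ≡ 16^2 = 256 ≡ 37 (mod 73)
48^64 ≡ 37^2 = 1369 ≡ 55 (mod 73)
48^128 ≡ 55^2 = 3025 ≡ 32 (mod 73)
48^140 = 48^128 · 48^8 · 48^4 ≡ 32 · 4 · 2 (mod 73).
Accumulate the product:
32 · 4 = 128 ≡ 55
55 · 2 = 110 ≡ 37

37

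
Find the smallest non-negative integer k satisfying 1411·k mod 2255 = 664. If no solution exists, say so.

gcd(1411, 2255) = 1, so a unique solution mod 2255 exists.
1411⁻¹ ≡ 521 (mod 2255).
k ≡ 521·664 ≡ 929 (mod 2255).

929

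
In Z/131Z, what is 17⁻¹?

54

Run the extended Euclidean algorithm:
131 = 7*17 + 12
17 = 1*12 + 5
12 = 2*5 + 2
5 = 2*2 + 1
2 = 2*1 + 0
gcd(17, 131) = 1, so the inverse exists.
Back-substitute for 1:
1 = 1*5 − 2*2
  = −2*12 + 5*5
  = 5*17 − 7*12
  = −7*131 + 54*17
So 17⁻¹ ≡ 54 (mod 131).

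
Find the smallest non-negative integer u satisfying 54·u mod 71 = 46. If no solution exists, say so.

14

gcd(54, 71) = 1, so a unique solution mod 71 exists.
54⁻¹ ≡ 25 (mod 71).
u ≡ 25·46 ≡ 14 (mod 71).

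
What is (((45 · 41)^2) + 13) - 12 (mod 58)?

45 · 41 = 1845 ≡ 47 (mod 58)
(47)^2 ≡ 5 (mod 58)
5 + 13 = 18
18 - 12 = 6

6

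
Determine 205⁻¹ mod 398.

398 = 1*205 + 193
205 = 1*193 + 12
193 = 16*12 + 1
12 = 12*1 + 0
gcd(205, 398) = 1, so the inverse exists.
Back-substitute for 1:
1 = 1*193 − 16*12
  = −16*205 + 17*193
  = 17*398 − 33*205
So 205⁻¹ ≡ −33 ≡ 365 (mod 398).

365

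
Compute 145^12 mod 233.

169

12 in binary is 1100, i.e. 12 = 8 + 4.
145^1 ≡ 145 (mod 233)
145^2 ≡ 145^2 = 21025 ≡ 55 (mod 233)
145^4 ≡ 55^2 = 3025 ≡ 229 (mod 233)
145^8 ≡ 229^2 = 52441 ≡ 16 (mod 233)
145^12 = 145^8 · 145^4 ≡ 16 · 229 (mod 233).
16 · 229 = 3664 ≡ 169 (mod 233).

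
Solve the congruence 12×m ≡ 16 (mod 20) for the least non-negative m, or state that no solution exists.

gcd(12, 20) = 4, and 4 | 16, so solutions exist.
Divide through by 4: 3×m = 4 (mod 5).
3⁻¹ ≡ 2 (mod 5).
m ≡ 2×4 ≡ 3 (mod 5).
The smallest non-negative solution is m = 3.

3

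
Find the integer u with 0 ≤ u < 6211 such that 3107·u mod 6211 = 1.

6211 = 1*3107 + 3104
3107 = 1*3104 + 3
3104 = 1034*3 + 2
3 = 1*2 + 1
2 = 2*1 + 0
gcd(3107, 6211) = 1, so the inverse exists.
Back-substitute for 1:
1 = 1*3 − 1*2
  = −1*3104 + 1035*3
  = 1035*3107 − 1036*3104
  = −1036*6211 + 2071*3107
So 3107⁻¹ ≡ 2071 (mod 6211).

2071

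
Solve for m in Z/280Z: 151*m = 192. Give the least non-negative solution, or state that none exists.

gcd(151, 280) = 1, so a unique solution mod 280 exists.
151⁻¹ ≡ 191 (mod 280).
m ≡ 191*192 ≡ 272 (mod 280).

272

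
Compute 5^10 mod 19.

5

Compute successive squares:
5^1 ≡ 5 (mod 19)
5^2 ≡ 5^2 = 25 ≡ 6 (mod 19)
5^4 ≡ 6^2 = 36 ≡ 17 (mod 19)
5^8 ≡ 17^2 = 289 ≡ 4 (mod 19)
5^10 = 5^8 * 5^2 ≡ 4 * 6 (mod 19).
4 * 6 = 24 ≡ 5 (mod 19).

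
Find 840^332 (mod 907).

Compute successive squares:
332 in binary is 101001100, i.e. 332 = 256 + 64 + 8 + 4.
840^1 ≡ 840 (mod 907)
840^2 ≡ 840^2 = 705600 ≡ 861 (mod 907)
840^4 ≡ 861^2 = 741321 ≡ 302 (mod 907)
840^8 ≡ 302^2 = 91204 ≡ 504 (mod 907)
840^16 ≡ 504^2 = 254016 ≡ 56 (mod 907)
840^32 ≡ 56^2 = 3136 ≡ 415 (mod 907)
840^64 ≡ 415^2 = 172225 ≡ 802 (mod 907)
840^128 ≡ 802^2 = 643204 ≡ 141 (mod 907)
840^256 ≡ 141^2 = 19881 ≡ 834 (mod 907)
840^332 = 840^256 · 840^64 · 840^8 · 840^4 ≡ 834 · 802 · 504 · 302 (mod 907).
Accumulate the product:
834 · 802 = 668868 ≡ 409
409 · 504 = 206136 ≡ 247
247 · 302 = 74594 ≡ 220

220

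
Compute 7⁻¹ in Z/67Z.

48

67 = 9*7 + 4
7 = 1*4 + 3
4 = 1*3 + 1
3 = 3*1 + 0
gcd(7, 67) = 1, so the inverse exists.
Bézout: 1 = 2*67 − 19*7.
So 7⁻¹ ≡ −19 ≡ 48 (mod 67).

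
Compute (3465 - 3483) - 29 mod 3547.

3465 - 3483 = -18 ≡ 3529 (mod 3547)
3529 - 29 = 3500

3500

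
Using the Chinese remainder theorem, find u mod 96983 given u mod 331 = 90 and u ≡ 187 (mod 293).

85157

331⁻¹ mod 293: 331*54 ≡ 1 (mod 293), so 331⁻¹ ≡ 54.
u = 90 + 331*((187 − 90)*54 mod 293) = 90 + 331*257 = 85157.
Check: 85157 mod 331 = 90, 85157 mod 293 = 187. ✓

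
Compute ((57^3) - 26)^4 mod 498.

217

(57)^3 ≡ 435 (mod 498)
435 - 26 = 409
(409)^4 ≡ 217 (mod 498)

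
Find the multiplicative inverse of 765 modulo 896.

725

Apply the Euclidean algorithm and back-substitute:
896 = 1×765 + 131
765 = 5×131 + 110
131 = 1×110 + 21
110 = 5×21 + 5
21 = 4×5 + 1
5 = 5×1 + 0
gcd(765, 896) = 1, so the inverse exists.
Back-substitute for 1:
1 = 1×21 − 4×5
  = −4×110 + 21×21
  = 21×131 − 25×110
  = −25×765 + 146×131
  = 146×896 − 171×765
So 765⁻¹ ≡ −171 ≡ 725 (mod 896).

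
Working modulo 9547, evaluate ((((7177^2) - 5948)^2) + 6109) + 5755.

(7177)^2 ≡ 3264 (mod 9547)
3264 - 5948 = -2684 ≡ 6863 (mod 9547)
(6863)^2 ≡ 5418 (mod 9547)
5418 + 6109 = 11527 ≡ 1980 (mod 9547)
1980 + 5755 = 7735

7735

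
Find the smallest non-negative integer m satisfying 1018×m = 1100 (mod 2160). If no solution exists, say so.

gcd(1018, 2160) = 2, and 2 | 1100, so solutions exist.
Divide through by 2: 509×m mod 1080 = 550.
509⁻¹ ≡ 749 (mod 1080).
m ≡ 749×550 ≡ 470 (mod 1080).
The smallest non-negative solution is m = 470.

470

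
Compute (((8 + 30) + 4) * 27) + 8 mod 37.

8 + 30 = 38 ≡ 1 (mod 37)
1 + 4 = 5
5 * 27 = 135 ≡ 24 (mod 37)
24 + 8 = 32

32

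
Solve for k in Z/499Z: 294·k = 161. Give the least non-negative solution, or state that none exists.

gcd(294, 499) = 1, so a unique solution mod 499 exists.
294⁻¹ ≡ 314 (mod 499).
k ≡ 314·161 ≡ 155 (mod 499).

155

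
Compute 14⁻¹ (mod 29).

Apply the Euclidean algorithm and back-substitute:
29 = 2×14 + 1
14 = 14×1 + 0
gcd(14, 29) = 1, so the inverse exists.
Back-substitute for 1:
1 = 1×29 − 2×14
So 14⁻¹ ≡ −2 ≡ 27 (mod 29).

27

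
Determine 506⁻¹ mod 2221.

1646

2221 = 4×506 + 197
506 = 2×197 + 112
197 = 1×112 + 85
112 = 1×85 + 27
85 = 3×27 + 4
27 = 6×4 + 3
4 = 1×3 + 1
3 = 3×1 + 0
gcd(506, 2221) = 1, so the inverse exists.
Back-substitute for 1:
1 = 1×4 − 1×3
  = −1×27 + 7×4
  = 7×85 − 22×27
  = −22×112 + 29×85
  = 29×197 − 51×112
  = −51×506 + 131×197
  = 131×2221 − 575×506
So 506⁻¹ ≡ −575 ≡ 1646 (mod 2221).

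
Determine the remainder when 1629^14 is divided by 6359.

Using repeated squaring:
14 in binary is 1110, i.e. 14 = 8 + 4 + 2.
1629^1 ≡ 1629 (mod 6359)
1629^2 ≡ 1629^2 = 2653641 ≡ 1938 (mod 6359)
1629^4 ≡ 1938^2 = 3755844 ≡ 4034 (mod 6359)
1629^8 ≡ 4034^2 = 16273156 ≡ 475 (mod 6359)
1629^14 = 1629^8 × 1629^4 × 1629^2 ≡ 475 × 4034 × 1938 (mod 6359).
Accumulate the product:
475 × 4034 = 1916150 ≡ 2091
2091 × 1938 = 4052358 ≡ 1675

1675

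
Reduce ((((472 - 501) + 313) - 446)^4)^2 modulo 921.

472 - 501 = -29 ≡ 892 (mod 921)
892 + 313 = 1205 ≡ 284 (mod 921)
284 - 446 = -162 ≡ 759 (mod 921)
(759)^4 ≡ 711 (mod 921)
(711)^2 ≡ 813 (mod 921)

813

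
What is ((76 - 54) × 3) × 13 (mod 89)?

76 - 54 = 22
22 × 3 = 66
66 × 13 = 858 ≡ 57 (mod 89)

57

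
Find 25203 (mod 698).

25203 = 36*698 + 75, so 25203 ≡ 75 (mod 698).

75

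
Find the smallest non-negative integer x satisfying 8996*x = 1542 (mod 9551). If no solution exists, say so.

gcd(8996, 9551) = 1, so a unique solution mod 9551 exists.
8996⁻¹ ≡ 5352 (mod 9551).
x ≡ 5352*1542 ≡ 720 (mod 9551).

720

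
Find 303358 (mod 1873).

1805

303358 = 161×1873 + 1805, so 303358 ≡ 1805 (mod 1873).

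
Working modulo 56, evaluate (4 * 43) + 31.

4 * 43 = 172 ≡ 4 (mod 56)
4 + 31 = 35

35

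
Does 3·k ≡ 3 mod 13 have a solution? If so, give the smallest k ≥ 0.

1

gcd(3, 13) = 1, so a unique solution mod 13 exists.
3⁻¹ ≡ 9 (mod 13).
k ≡ 9·3 ≡ 1 (mod 13).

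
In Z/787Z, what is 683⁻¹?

507

787 = 1*683 + 104
683 = 6*104 + 59
104 = 1*59 + 45
59 = 1*45 + 14
45 = 3*14 + 3
14 = 4*3 + 2
3 = 1*2 + 1
2 = 2*1 + 0
gcd(683, 787) = 1, so the inverse exists.
Bézout: 1 = 243*787 − 280*683.
So 683⁻¹ ≡ −280 ≡ 507 (mod 787).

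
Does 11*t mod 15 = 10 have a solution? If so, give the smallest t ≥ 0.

gcd(11, 15) = 1, so a unique solution mod 15 exists.
11⁻¹ ≡ 11 (mod 15).
t ≡ 11*10 ≡ 5 (mod 15).

5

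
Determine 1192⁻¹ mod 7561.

4104

Run the extended Euclidean algorithm:
7561 = 6×1192 + 409
1192 = 2×409 + 374
409 = 1×374 + 35
374 = 10×35 + 24
35 = 1×24 + 11
24 = 2×11 + 2
11 = 5×2 + 1
2 = 2×1 + 0
gcd(1192, 7561) = 1, so the inverse exists.
Back-substitute for 1:
1 = 1×11 − 5×2
  = −5×24 + 11×11
  = 11×35 − 16×24
  = −16×374 + 171×35
  = 171×409 − 187×374
  = −187×1192 + 545×409
  = 545×7561 − 3457×1192
So 1192⁻¹ ≡ −3457 ≡ 4104 (mod 7561).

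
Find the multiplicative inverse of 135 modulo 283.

174

283 = 2*135 + 13
135 = 10*13 + 5
13 = 2*5 + 3
5 = 1*3 + 2
3 = 1*2 + 1
2 = 2*1 + 0
gcd(135, 283) = 1, so the inverse exists.
Bézout: 1 = 52*283 − 109*135.
So 135⁻¹ ≡ −109 ≡ 174 (mod 283).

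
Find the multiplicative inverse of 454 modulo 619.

619 = 1×454 + 165
454 = 2×165 + 124
165 = 1×124 + 41
124 = 3×41 + 1
41 = 41×1 + 0
gcd(454, 619) = 1, so the inverse exists.
Bézout: 1 = −11×619 + 15×454.
So 454⁻¹ ≡ 15 (mod 619).

15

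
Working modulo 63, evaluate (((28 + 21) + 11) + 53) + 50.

37

28 + 21 = 49
49 + 11 = 60
60 + 53 = 113 ≡ 50 (mod 63)
50 + 50 = 100 ≡ 37 (mod 63)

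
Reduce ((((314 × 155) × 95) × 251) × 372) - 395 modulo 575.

314 × 155 = 48670 ≡ 370 (mod 575)
370 × 95 = 35150 ≡ 75 (mod 575)
75 × 251 = 18825 ≡ 425 (mod 575)
425 × 372 = 158100 ≡ 550 (mod 575)
550 - 395 = 155

155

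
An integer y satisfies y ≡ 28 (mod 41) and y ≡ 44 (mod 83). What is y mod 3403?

2119

41⁻¹ mod 83: 41*81 ≡ 1 (mod 83), so 41⁻¹ ≡ 81.
y = 28 + 41*((44 − 28)*81 mod 83) = 28 + 41*51 = 2119.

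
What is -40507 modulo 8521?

2098

-40507 = -5·8521 + 2098, so -40507 ≡ 2098 (mod 8521).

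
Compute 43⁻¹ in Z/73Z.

73 = 1*43 + 30
43 = 1*30 + 13
30 = 2*13 + 4
13 = 3*4 + 1
4 = 4*1 + 0
gcd(43, 73) = 1, so the inverse exists.
Back-substitute for 1:
1 = 1*13 − 3*4
  = −3*30 + 7*13
  = 7*43 − 10*30
  = −10*73 + 17*43
So 43⁻¹ ≡ 17 (mod 73).

17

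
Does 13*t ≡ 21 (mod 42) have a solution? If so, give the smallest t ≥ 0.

21

gcd(13, 42) = 1, so a unique solution mod 42 exists.
13⁻¹ ≡ 13 (mod 42).
t ≡ 13*21 ≡ 21 (mod 42).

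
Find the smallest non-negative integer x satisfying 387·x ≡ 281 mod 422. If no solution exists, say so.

209

gcd(387, 422) = 1, so a unique solution mod 422 exists.
387⁻¹ ≡ 217 (mod 422).
x ≡ 217·281 ≡ 209 (mod 422).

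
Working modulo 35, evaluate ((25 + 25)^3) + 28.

25 + 25 = 50 ≡ 15 (mod 35)
(15)^3 ≡ 15 (mod 35)
15 + 28 = 43 ≡ 8 (mod 35)

8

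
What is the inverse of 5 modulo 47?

19

47 = 9×5 + 2
5 = 2×2 + 1
2 = 2×1 + 0
gcd(5, 47) = 1, so the inverse exists.
Back-substitute for 1:
1 = 1×5 − 2×2
  = −2×47 + 19×5
So 5⁻¹ ≡ 19 (mod 47).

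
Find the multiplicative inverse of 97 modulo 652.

Run the extended Euclidean algorithm:
652 = 6·97 + 70
97 = 1·70 + 27
70 = 2·27 + 16
27 = 1·16 + 11
16 = 1·11 + 5
11 = 2·5 + 1
5 = 5·1 + 0
gcd(97, 652) = 1, so the inverse exists.
Bézout: 1 = −18·652 + 121·97.
So 97⁻¹ ≡ 121 (mod 652).

121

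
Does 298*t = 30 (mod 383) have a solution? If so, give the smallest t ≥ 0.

gcd(298, 383) = 1, so a unique solution mod 383 exists.
298⁻¹ ≡ 9 (mod 383).
t ≡ 9*30 ≡ 270 (mod 383).

270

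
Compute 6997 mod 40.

6997 = 174×40 + 37, so 6997 ≡ 37 (mod 40).

37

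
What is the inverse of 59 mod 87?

59

87 = 1·59 + 28
59 = 2·28 + 3
28 = 9·3 + 1
3 = 3·1 + 0
gcd(59, 87) = 1, so the inverse exists.
Bézout: 1 = 19·87 − 28·59.
So 59⁻¹ ≡ −28 ≡ 59 (mod 87).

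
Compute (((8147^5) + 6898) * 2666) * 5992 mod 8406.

(8147)^5 ≡ 5909 (mod 8406)
5909 + 6898 = 12807 ≡ 4401 (mod 8406)
4401 * 2666 = 11733066 ≡ 6696 (mod 8406)
6696 * 5992 = 40122432 ≡ 594 (mod 8406)

594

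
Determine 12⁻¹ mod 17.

17 = 1*12 + 5
12 = 2*5 + 2
5 = 2*2 + 1
2 = 2*1 + 0
gcd(12, 17) = 1, so the inverse exists.
Back-substitute for 1:
1 = 1*5 − 2*2
  = −2*12 + 5*5
  = 5*17 − 7*12
So 12⁻¹ ≡ −7 ≡ 10 (mod 17).

10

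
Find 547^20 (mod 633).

Compute successive squares:
20 in binary is 10100, i.e. 20 = 16 + 4.
547^1 ≡ 547 (mod 633)
547^2 ≡ 547^2 = 299209 ≡ 433 (mod 633)
547^4 ≡ 433^2 = 187489 ≡ 121 (mod 633)
547^8 ≡ 121^2 = 14641 ≡ 82 (mod 633)
547^16 ≡ 82^2 = 6724 ≡ 394 (mod 633)
547^20 = 547^16 * 547^4 ≡ 394 * 121 (mod 633).
394 * 121 = 47674 ≡ 199 (mod 633).

199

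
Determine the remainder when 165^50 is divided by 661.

295

50 in binary is 110010, i.e. 50 = 32 + 16 + 2.
165^1 ≡ 165 (mod 661)
165^2 ≡ 165^2 = 27225 ≡ 124 (mod 661)
165^4 ≡ 124^2 = 15376 ≡ 173 (mod 661)
165^8 ≡ 173^2 = 29929 ≡ 184 (mod 661)
165^16 ≡ 184^2 = 33856 ≡ 145 (mod 661)
165^32 ≡ 145^2 = 21025 ≡ 534 (mod 661)
165^50 = 165^32 · 165^16 · 165^2 ≡ 534 · 145 · 124 (mod 661).
Accumulate the product:
534 · 145 = 77430 ≡ 93
93 · 124 = 11532 ≡ 295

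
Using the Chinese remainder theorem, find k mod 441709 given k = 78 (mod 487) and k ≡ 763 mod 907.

487⁻¹ mod 907: 487×352 ≡ 1 (mod 907), so 487⁻¹ ≡ 352.
k = 78 + 487×((763 − 78)×352 mod 907) = 78 + 487×765 = 372633.

372633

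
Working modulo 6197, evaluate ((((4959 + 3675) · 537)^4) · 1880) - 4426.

2466

4959 + 3675 = 8634 ≡ 2437 (mod 6197)
2437 · 537 = 1308669 ≡ 1102 (mod 6197)
(1102)^4 ≡ 6082 (mod 6197)
6082 · 1880 = 11434160 ≡ 695 (mod 6197)
695 - 4426 = -3731 ≡ 2466 (mod 6197)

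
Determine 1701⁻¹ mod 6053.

Apply the Euclidean algorithm and back-substitute:
6053 = 3*1701 + 950
1701 = 1*950 + 751
950 = 1*751 + 199
751 = 3*199 + 154
199 = 1*154 + 45
154 = 3*45 + 19
45 = 2*19 + 7
19 = 2*7 + 5
7 = 1*5 + 2
5 = 2*2 + 1
2 = 2*1 + 0
gcd(1701, 6053) = 1, so the inverse exists.
Back-substitute for 1:
1 = 1*5 − 2*2
  = −2*7 + 3*5
  = 3*19 − 8*7
  = −8*45 + 19*19
  = 19*154 − 65*45
  = −65*199 + 84*154
  = 84*751 − 317*199
  = −317*950 + 401*751
  = 401*1701 − 718*950
  = −718*6053 + 2555*1701
So 1701⁻¹ ≡ 2555 (mod 6053).

2555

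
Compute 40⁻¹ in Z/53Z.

4

53 = 1·40 + 13
40 = 3·13 + 1
13 = 13·1 + 0
gcd(40, 53) = 1, so the inverse exists.
Bézout: 1 = −3·53 + 4·40.
So 40⁻¹ ≡ 4 (mod 53).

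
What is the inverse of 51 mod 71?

39

71 = 1·51 + 20
51 = 2·20 + 11
20 = 1·11 + 9
11 = 1·9 + 2
9 = 4·2 + 1
2 = 2·1 + 0
gcd(51, 71) = 1, so the inverse exists.
Bézout: 1 = 23·71 − 32·51.
So 51⁻¹ ≡ −32 ≡ 39 (mod 71).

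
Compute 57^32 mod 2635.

57^1 ≡ 57 (mod 2635)
57^2 ≡ 57^2 = 3249 ≡ 614 (mod 2635)
57^4 ≡ 614^2 = 376996 ≡ 191 (mod 2635)
57^8 ≡ 191^2 = 36481 ≡ 2226 (mod 2635)
57^16 ≡ 2226^2 = 4955076 ≡ 1276 (mod 2635)
57^32 ≡ 1276^2 = 1628176 ≡ 2381 (mod 2635)
So 57^32 ≡ 2381 (mod 2635).

2381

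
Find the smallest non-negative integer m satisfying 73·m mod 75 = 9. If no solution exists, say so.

33

gcd(73, 75) = 1, so a unique solution mod 75 exists.
73⁻¹ ≡ 37 (mod 75).
m ≡ 37·9 ≡ 33 (mod 75).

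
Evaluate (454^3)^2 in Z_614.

36

(454)^3 ≡ 608 (mod 614)
(608)^2 ≡ 36 (mod 614)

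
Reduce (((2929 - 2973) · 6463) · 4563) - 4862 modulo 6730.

2929 - 2973 = -44 ≡ 6686 (mod 6730)
6686 · 6463 = 43211618 ≡ 5018 (mod 6730)
5018 · 4563 = 22897134 ≡ 1674 (mod 6730)
1674 - 4862 = -3188 ≡ 3542 (mod 6730)

3542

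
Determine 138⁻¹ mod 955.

Apply the Euclidean algorithm and back-substitute:
955 = 6*138 + 127
138 = 1*127 + 11
127 = 11*11 + 6
11 = 1*6 + 5
6 = 1*5 + 1
5 = 5*1 + 0
gcd(138, 955) = 1, so the inverse exists.
Bézout: 1 = 25*955 − 173*138.
So 138⁻¹ ≡ −173 ≡ 782 (mod 955).

782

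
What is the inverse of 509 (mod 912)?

Apply the Euclidean algorithm and back-substitute:
912 = 1×509 + 403
509 = 1×403 + 106
403 = 3×106 + 85
106 = 1×85 + 21
85 = 4×21 + 1
21 = 21×1 + 0
gcd(509, 912) = 1, so the inverse exists.
Back-substitute for 1:
1 = 1×85 − 4×21
  = −4×106 + 5×85
  = 5×403 − 19×106
  = −19×509 + 24×403
  = 24×912 − 43×509
So 509⁻¹ ≡ −43 ≡ 869 (mod 912).

869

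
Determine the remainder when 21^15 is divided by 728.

525

15 in binary is 1111, i.e. 15 = 8 + 4 + 2 + 1.
21^1 ≡ 21 (mod 728)
21^2 ≡ 21^2 = 441 (mod 728)
21^4 ≡ 441^2 = 194481 ≡ 105 (mod 728)
21^8 ≡ 105^2 = 11025 ≡ 105 (mod 728)
21^15 = 21^8 · 21^4 · 21^2 · 21^1 ≡ 105 · 105 · 441 · 21 (mod 728).
Accumulate the product:
105 · 105 = 11025 ≡ 105
105 · 441 = 46305 ≡ 441
441 · 21 = 9261 ≡ 525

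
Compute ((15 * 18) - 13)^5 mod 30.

15 * 18 = 270 ≡ 0 (mod 30)
0 - 13 = -13 ≡ 17 (mod 30)
(17)^5 ≡ 17 (mod 30)

17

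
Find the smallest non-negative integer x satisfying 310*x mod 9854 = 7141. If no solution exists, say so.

gcd(310, 9854) = 2, and 2 does not divide 7141.
So the congruence has no solution.

no solution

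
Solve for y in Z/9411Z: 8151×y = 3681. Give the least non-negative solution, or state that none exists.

gcd(8151, 9411) = 3, and 3 | 3681, so solutions exist.
Divide through by 3: 2717×y ≡ 1227 mod 3137.
2717⁻¹ ≡ 844 (mod 3137).
y ≡ 844×1227 ≡ 378 (mod 3137).
The smallest non-negative solution is y = 378.

378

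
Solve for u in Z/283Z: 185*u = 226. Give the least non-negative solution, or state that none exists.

gcd(185, 283) = 1, so a unique solution mod 283 exists.
185⁻¹ ≡ 257 (mod 283).
u ≡ 257*226 ≡ 67 (mod 283).

67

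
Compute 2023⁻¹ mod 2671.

2502

By the extended Euclidean algorithm:
2671 = 1×2023 + 648
2023 = 3×648 + 79
648 = 8×79 + 16
79 = 4×16 + 15
16 = 1×15 + 1
15 = 15×1 + 0
gcd(2023, 2671) = 1, so the inverse exists.
Bézout: 1 = 128×2671 − 169×2023.
So 2023⁻¹ ≡ −169 ≡ 2502 (mod 2671).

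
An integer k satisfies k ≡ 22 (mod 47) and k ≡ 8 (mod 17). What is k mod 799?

47⁻¹ mod 17: 47*4 ≡ 1 (mod 17), so 47⁻¹ ≡ 4.
k = 22 + 47*((8 − 22)*4 mod 17) = 22 + 47*12 = 586.
Check: 586 mod 47 = 22, 586 mod 17 = 8. ✓

586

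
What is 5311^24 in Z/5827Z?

321

24 in binary is 11000, i.e. 24 = 16 + 8.
5311^1 ≡ 5311 (mod 5827)
5311^2 ≡ 5311^2 = 28206721 ≡ 4041 (mod 5827)
5311^4 ≡ 4041^2 = 16329681 ≡ 2427 (mod 5827)
5311^8 ≡ 2427^2 = 5890329 ≡ 5059 (mod 5827)
5311^16 ≡ 5059^2 = 25593481 ≡ 1297 (mod 5827)
5311^24 = 5311^16 · 5311^8 ≡ 1297 · 5059 (mod 5827).
1297 · 5059 = 6561523 ≡ 321 (mod 5827).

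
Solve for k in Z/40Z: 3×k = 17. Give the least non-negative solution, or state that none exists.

gcd(3, 40) = 1, so a unique solution mod 40 exists.
3⁻¹ ≡ 27 (mod 40).
k ≡ 27×17 ≡ 19 (mod 40).

19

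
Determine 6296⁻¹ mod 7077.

7077 = 1·6296 + 781
6296 = 8·781 + 48
781 = 16·48 + 13
48 = 3·13 + 9
13 = 1·9 + 4
9 = 2·4 + 1
4 = 4·1 + 0
gcd(6296, 7077) = 1, so the inverse exists.
Back-substitute for 1:
1 = 1·9 − 2·4
  = −2·13 + 3·9
  = 3·48 − 11·13
  = −11·781 + 179·48
  = 179·6296 − 1443·781
  = −1443·7077 + 1622·6296
So 6296⁻¹ ≡ 1622 (mod 7077).

1622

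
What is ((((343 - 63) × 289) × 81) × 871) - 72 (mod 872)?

232

343 - 63 = 280
280 × 289 = 80920 ≡ 696 (mod 872)
696 × 81 = 56376 ≡ 568 (mod 872)
568 × 871 = 494728 ≡ 304 (mod 872)
304 - 72 = 232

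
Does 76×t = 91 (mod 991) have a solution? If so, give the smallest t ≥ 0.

927

gcd(76, 991) = 1, so a unique solution mod 991 exists.
76⁻¹ ≡ 326 (mod 991).
t ≡ 326×91 ≡ 927 (mod 991).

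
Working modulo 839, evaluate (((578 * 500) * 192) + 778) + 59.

733

578 * 500 = 289000 ≡ 384 (mod 839)
384 * 192 = 73728 ≡ 735 (mod 839)
735 + 778 = 1513 ≡ 674 (mod 839)
674 + 59 = 733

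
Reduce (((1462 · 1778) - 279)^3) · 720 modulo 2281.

1462 · 1778 = 2599436 ≡ 1377 (mod 2281)
1377 - 279 = 1098
(1098)^3 ≡ 2214 (mod 2281)
2214 · 720 = 1594080 ≡ 1942 (mod 2281)

1942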